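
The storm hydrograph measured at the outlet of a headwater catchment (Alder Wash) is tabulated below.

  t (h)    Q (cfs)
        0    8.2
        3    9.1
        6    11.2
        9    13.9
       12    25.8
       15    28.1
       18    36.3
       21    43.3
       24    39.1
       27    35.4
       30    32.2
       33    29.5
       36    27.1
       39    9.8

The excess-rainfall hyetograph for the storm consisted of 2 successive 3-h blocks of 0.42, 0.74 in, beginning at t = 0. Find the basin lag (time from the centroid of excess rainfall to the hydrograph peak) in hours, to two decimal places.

t_L ≈ 17.59 h

Centroid of excess rainfall: t_c = Σ P_i·t̄_i / ΣP_i = 3.4138 h (block centres at 1.5, 4.5 h).
Hydrograph peak occurs at t = 21 h, so basin lag t_L = 21 − 3.4138 = 17.59 h.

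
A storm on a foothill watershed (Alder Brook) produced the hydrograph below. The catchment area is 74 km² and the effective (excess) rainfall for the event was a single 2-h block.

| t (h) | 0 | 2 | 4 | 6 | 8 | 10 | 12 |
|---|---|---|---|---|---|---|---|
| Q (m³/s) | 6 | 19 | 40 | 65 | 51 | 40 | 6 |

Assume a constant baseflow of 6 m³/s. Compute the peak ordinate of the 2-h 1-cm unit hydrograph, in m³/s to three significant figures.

Direct runoff: 0.0, 13.0, 34.0, 59.0, 45.0, 34.0, 0.0 m³/s; ΣQ_DR = 185.0 m³/s, peak = 59.0 m³/s.
Runoff depth d = ΣQ_DR·Δt / A = 185.0 × 7200 / (74 km²) = 18.00 mm.
The 1-cm UH is the DRH scaled by (10 mm)/d, so U_p = 59.0 × 10/18.00 = 32.8 m³/s.

U_p ≈ 32.8 m³/s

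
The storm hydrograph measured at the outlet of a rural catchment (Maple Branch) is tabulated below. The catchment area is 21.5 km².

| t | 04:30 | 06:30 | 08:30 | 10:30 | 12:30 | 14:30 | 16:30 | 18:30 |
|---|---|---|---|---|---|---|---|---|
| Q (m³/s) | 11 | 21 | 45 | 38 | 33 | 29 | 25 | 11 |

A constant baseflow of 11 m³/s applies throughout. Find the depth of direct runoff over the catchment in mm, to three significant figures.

d ≈ 41.9 mm

Direct runoff: 0.0, 10.0, 34.0, 27.0, 22.0, 18.0, 14.0, 0.0 m³/s; ΣQ_DR = 125.0 m³/s.
V = ΣQ_DR · Δt = 125.0 × 7200 s = 9.000 × 10^5 m³.
Over A = 21.5 km², depth = V / A = 41.9 mm.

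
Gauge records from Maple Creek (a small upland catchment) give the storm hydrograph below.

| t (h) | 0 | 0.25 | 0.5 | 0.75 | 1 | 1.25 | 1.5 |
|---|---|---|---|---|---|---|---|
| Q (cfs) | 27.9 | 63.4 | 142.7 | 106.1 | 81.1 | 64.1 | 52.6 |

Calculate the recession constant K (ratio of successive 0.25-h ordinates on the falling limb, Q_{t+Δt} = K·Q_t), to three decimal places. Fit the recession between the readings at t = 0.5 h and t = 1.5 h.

K ≈ 0.779

Using the recession-limb readings at t = 0.5 h and t = 1.5 h: Q falls from 142.7 to 52.6 cfs over 4 intervals.
K = (Q₂/Q₁)^(1/4) = (52.6/142.7)^(1/4) = 0.779.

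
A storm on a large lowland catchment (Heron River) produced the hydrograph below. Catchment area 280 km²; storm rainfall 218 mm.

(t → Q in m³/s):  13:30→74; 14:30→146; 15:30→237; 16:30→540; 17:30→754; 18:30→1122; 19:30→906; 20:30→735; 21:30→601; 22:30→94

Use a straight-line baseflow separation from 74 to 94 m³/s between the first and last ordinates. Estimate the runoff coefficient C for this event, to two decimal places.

C ≈ 0.26

ΣQ_DR = 4369 m³/s; V = ΣQ_DR·Δt = 1.573 × 10^7 m³.
Runoff depth d = V / A = 56.17 mm.
C = d / P = 56.17 / 218 = 0.26.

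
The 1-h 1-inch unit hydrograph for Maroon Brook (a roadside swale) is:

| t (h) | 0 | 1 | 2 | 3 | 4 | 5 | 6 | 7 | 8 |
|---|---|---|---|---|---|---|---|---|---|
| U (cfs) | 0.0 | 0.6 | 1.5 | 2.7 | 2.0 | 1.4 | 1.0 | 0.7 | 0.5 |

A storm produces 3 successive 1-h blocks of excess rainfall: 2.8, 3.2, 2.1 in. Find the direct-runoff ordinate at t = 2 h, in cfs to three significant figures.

Q ≈ 6.12 cfs

By discrete convolution, Q_j = Σ (P_i / 1 in) · U_{j−i}.
At t = 2 h (j=2): Q = (2.8/1)·1.5 + (3.2/1)·0.6 + (2.1/1)·0.0 = 6.12 cfs.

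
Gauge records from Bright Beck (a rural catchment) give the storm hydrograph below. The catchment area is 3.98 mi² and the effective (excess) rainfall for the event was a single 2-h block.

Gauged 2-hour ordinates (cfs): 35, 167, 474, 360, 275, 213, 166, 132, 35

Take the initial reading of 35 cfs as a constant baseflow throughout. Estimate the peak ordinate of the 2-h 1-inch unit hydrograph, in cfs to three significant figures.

Direct runoff: 0.0, 132.0, 439.0, 325.0, 240.0, 178.0, 131.0, 97.0, 0.0 cfs; ΣQ_DR = 1542 cfs, peak = 439.0 cfs.
Runoff depth d = ΣQ_DR·Δt / A = 1542 × 7200 / (3.98 mi²) = 1.201 in.
The 1-inch UH is the DRH scaled by (1 in)/d, so U_p = 439.0 × 1/1.201 = 366 cfs.

U_p ≈ 366 cfs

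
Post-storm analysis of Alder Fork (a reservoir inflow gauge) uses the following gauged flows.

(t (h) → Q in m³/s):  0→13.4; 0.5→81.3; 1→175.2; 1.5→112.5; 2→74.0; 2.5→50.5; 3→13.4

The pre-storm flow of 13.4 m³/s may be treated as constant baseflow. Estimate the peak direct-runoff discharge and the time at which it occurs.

Q_p = 161.8 m³/s at t = 1 h

Subtracting baseflow gives direct-runoff ordinates: 0.0, 67.9, 161.8, 99.1, 60.6, 37.1, 0.0 m³/s.
The maximum is 161.8 m³/s, occurring at the reading for t = 1 h.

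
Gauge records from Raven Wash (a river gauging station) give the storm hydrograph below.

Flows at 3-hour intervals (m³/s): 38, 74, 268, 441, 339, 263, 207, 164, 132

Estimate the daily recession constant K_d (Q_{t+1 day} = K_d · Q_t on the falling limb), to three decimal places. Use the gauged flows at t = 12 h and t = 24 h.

Between t = 12 h and t = 24 h the flow falls from 339 to 132 m³/s over 4×3 h = 12 h.
Per-interval ratio K = (132/339)^(1/4) = 0.7899; K_d = K^(24/3) = 0.152.

K_d ≈ 0.152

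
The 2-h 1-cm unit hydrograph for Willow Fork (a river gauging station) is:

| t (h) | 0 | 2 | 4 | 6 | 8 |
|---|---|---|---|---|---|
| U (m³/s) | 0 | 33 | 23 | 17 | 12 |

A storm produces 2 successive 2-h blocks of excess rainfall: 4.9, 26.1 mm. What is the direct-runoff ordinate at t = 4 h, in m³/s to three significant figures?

Q ≈ 97.4 m³/s

By discrete convolution, Q_j = Σ (P_i / 10 mm) · U_{j−i}.
At t = 4 h (j=2): Q = (4.9/10)·23 + (26.1/10)·33 = 97.4 m³/s.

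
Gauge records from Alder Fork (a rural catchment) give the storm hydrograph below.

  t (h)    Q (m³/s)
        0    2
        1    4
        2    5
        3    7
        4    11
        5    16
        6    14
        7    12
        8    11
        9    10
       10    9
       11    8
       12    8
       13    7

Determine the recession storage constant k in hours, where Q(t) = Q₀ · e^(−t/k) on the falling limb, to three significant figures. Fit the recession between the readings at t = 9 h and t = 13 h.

k ≈ 11.2 h

On the falling limb, Q drops from 10 to 7 m³/s between t = 9 h and t = 13 h (Δt = 4 h).
k = −Δt / ln(Q₂/Q₁) = −4 / ln(7/10) = 11.2 h.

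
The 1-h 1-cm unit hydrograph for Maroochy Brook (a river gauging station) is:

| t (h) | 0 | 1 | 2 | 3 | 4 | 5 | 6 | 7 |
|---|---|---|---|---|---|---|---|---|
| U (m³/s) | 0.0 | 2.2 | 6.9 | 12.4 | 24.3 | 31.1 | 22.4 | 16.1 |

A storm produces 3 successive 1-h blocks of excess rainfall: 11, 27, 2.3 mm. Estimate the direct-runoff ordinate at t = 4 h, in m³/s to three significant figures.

Q ≈ 61.8 m³/s

By discrete convolution, Q_j = Σ (P_i / 10 mm) · U_{j−i}.
At t = 4 h (j=4): Q = (11/10)·24.3 + (27/10)·12.4 + (2.3/10)·6.9 = 61.8 m³/s.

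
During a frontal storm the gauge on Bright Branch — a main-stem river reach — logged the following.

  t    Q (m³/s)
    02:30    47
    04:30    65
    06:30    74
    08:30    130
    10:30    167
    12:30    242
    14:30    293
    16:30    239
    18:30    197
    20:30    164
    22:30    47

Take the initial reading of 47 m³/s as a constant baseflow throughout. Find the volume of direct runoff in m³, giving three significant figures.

Direct-runoff ordinates (Q − Q_b): 0.0, 18.0, 27.0, 83.0, 120.0, 195.0, 246.0, 192.0, 150.0, 117.0, 0.0 m³/s.
ΣQ_DR = 1148 m³/s.
With Δt = 2 h = 7200 s, V = ΣQ_DR · Δt = 1148 × 7200 = 8.27 × 10^6 m³.

V ≈ 8.27 × 10^6 m³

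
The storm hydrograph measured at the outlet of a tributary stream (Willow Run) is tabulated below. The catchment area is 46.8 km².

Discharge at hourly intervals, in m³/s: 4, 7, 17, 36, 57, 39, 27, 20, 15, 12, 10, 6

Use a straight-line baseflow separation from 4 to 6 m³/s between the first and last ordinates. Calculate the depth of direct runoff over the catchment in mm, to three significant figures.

Direct runoff: 0.00, 2.82, 12.64, 31.45, 52.27, 34.09, 21.91, 14.73, 9.55, 6.36, 4.18, 0.00 m³/s; ΣQ_DR = 190.0 m³/s.
V = ΣQ_DR · Δt = 190.0 × 3600 s = 6.840 × 10^5 m³.
Over A = 46.8 km², depth = V / A = 14.6 mm.

d ≈ 14.6 mm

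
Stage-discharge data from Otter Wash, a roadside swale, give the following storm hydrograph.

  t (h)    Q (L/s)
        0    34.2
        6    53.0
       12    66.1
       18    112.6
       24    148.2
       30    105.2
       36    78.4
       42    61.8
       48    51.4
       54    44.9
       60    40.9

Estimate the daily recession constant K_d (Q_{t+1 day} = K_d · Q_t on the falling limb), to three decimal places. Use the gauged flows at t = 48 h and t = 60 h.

Between t = 48 h and t = 60 h the flow falls from 51.4 to 40.9 L/s over 2×6 h = 12 h.
Per-interval ratio K = (40.9/51.4)^(1/2) = 0.8920; K_d = K^(24/6) = 0.633.

K_d ≈ 0.633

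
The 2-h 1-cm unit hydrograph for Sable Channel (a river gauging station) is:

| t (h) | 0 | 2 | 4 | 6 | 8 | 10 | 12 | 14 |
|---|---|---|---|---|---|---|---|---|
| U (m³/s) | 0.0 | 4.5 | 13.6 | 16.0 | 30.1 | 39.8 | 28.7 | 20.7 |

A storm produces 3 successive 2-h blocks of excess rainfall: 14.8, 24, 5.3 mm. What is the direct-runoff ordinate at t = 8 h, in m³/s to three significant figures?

By discrete convolution, Q_j = Σ (P_i / 10 mm) · U_{j−i}.
At t = 8 h (j=4): Q = (14.8/10)·30.1 + (24/10)·16.0 + (5.3/10)·13.6 = 90.2 m³/s.

Q ≈ 90.2 m³/s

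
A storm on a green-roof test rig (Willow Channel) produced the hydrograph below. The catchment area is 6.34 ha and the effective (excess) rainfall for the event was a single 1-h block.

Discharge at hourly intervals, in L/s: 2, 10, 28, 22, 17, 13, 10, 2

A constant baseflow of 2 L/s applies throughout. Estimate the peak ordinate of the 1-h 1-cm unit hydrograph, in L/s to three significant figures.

Direct runoff: 0.0, 8.0, 26.0, 20.0, 15.0, 11.0, 8.0, 0.0 L/s; ΣQ_DR = 88.00 L/s, peak = 26.0 L/s.
Runoff depth d = ΣQ_DR·Δt / A = 88.00 × 3600 / (6.34 ha) = 4.997 mm.
The 1-cm UH is the DRH scaled by (10 mm)/d, so U_p = 26.0 × 10/4.997 = 52.0 L/s.

U_p ≈ 52.0 L/s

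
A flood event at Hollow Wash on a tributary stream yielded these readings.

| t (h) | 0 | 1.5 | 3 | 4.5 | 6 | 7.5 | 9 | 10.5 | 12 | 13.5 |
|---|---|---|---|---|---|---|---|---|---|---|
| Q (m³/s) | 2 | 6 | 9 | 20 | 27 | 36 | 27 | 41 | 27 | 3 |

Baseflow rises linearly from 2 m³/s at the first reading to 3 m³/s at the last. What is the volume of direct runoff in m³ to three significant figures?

Direct-runoff ordinates (Q − Q_b): 0.00, 3.89, 6.78, 17.67, 24.56, 33.44, 24.33, 38.22, 24.11, 0.00 m³/s.
ΣQ_DR = 173.0 m³/s.
With Δt = 1.5 h = 5400 s, V = ΣQ_DR · Δt = 173.0 × 5400 = 9.34 × 10^5 m³.

V ≈ 9.34 × 10^5 m³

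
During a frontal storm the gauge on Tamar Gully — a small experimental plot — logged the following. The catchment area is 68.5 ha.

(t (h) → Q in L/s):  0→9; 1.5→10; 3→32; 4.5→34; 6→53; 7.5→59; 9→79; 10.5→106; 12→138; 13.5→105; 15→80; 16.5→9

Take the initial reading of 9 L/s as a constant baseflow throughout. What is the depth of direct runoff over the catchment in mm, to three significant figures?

d ≈ 4.78 mm

Direct runoff: 0.0, 1.0, 23.0, 25.0, 44.0, 50.0, 70.0, 97.0, 129.0, 96.0, 71.0, 0.0 L/s; ΣQ_DR = 606.0 L/s.
V = ΣQ_DR · Δt = 606.0 × 5400 s = 3.272 × 10^6 L.
Over A = 68.5 ha, depth = V / A = 4.78 mm.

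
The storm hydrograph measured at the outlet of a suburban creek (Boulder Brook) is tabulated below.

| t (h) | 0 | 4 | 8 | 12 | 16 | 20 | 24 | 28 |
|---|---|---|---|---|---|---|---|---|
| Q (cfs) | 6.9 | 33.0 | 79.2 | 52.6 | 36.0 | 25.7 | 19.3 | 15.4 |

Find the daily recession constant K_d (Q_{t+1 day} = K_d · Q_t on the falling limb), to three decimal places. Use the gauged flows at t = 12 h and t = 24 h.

Between t = 12 h and t = 24 h the flow falls from 52.6 to 19.3 cfs over 3×4 h = 12 h.
Per-interval ratio K = (19.3/52.6)^(1/3) = 0.7159; K_d = K^(24/4) = 0.135.

K_d ≈ 0.135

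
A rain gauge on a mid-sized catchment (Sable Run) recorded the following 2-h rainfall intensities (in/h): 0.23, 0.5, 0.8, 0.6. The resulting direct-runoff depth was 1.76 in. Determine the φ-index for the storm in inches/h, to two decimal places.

φ ≈ 0.34 in/h

Only the 3 blocks with intensity above φ contribute runoff: 0.5, 0.8, 0.6 in/h.
Σ(I−φ)·Δt = d  ⇒  (0.5+0.8+0.6 − 3φ)·2 = 1.76
φ = (1.900 − 1.76/2) / 3 = 0.34 in/h.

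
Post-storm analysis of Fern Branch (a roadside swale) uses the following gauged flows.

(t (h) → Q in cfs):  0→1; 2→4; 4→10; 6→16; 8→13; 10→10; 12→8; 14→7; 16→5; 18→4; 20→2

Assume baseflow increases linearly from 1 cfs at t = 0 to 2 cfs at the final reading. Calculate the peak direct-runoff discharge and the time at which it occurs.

Q_p = 14.70 cfs at t = 6 h

Subtracting baseflow gives direct-runoff ordinates: 0.00, 2.90, 8.80, 14.70, 11.60, 8.50, 6.40, 5.30, 3.20, 2.10, 0.00 cfs.
The maximum is 14.70 cfs, occurring at the reading for t = 6 h.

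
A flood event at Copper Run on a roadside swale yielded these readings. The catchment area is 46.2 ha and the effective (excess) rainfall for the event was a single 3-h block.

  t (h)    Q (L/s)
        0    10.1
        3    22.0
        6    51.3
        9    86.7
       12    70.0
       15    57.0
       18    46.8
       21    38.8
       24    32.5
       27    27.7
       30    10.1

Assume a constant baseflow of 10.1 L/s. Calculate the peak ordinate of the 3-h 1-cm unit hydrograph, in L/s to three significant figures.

U_p ≈ 95.8 L/s

Direct runoff: 0.0, 11.9, 41.2, 76.6, 59.9, 46.9, 36.7, 28.7, 22.4, 17.6, 0.0 L/s; ΣQ_DR = 341.9 L/s, peak = 76.6 L/s.
Runoff depth d = ΣQ_DR·Δt / A = 341.9 × 10800 / (46.2 ha) = 7.992 mm.
The 1-cm UH is the DRH scaled by (10 mm)/d, so U_p = 76.6 × 10/7.992 = 95.8 L/s.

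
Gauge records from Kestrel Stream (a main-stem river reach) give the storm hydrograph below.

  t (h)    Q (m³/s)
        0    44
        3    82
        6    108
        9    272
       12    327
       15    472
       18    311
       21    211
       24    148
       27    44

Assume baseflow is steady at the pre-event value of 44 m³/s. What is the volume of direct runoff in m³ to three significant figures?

V ≈ 1.71 × 10^7 m³

Direct-runoff ordinates (Q − Q_b): 0.0, 38.0, 64.0, 228.0, 283.0, 428.0, 267.0, 167.0, 104.0, 0.0 m³/s.
ΣQ_DR = 1579 m³/s.
With Δt = 3 h = 10800 s, V = ΣQ_DR · Δt = 1579 × 10800 = 1.71 × 10^7 m³.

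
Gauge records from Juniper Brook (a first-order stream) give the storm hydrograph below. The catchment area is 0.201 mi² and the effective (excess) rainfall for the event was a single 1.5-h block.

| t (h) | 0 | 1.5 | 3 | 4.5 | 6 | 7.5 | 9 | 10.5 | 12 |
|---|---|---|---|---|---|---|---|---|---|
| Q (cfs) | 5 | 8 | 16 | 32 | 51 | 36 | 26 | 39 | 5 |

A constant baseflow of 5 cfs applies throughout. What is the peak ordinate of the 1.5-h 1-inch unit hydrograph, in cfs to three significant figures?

Direct runoff: 0.0, 3.0, 11.0, 27.0, 46.0, 31.0, 21.0, 34.0, 0.0 cfs; ΣQ_DR = 173.0 cfs, peak = 46.0 cfs.
Runoff depth d = ΣQ_DR·Δt / A = 173.0 × 5400 / (0.201 mi²) = 2.001 in.
The 1-inch UH is the DRH scaled by (1 in)/d, so U_p = 46.0 × 1/2.001 = 23.0 cfs.

U_p ≈ 23.0 cfs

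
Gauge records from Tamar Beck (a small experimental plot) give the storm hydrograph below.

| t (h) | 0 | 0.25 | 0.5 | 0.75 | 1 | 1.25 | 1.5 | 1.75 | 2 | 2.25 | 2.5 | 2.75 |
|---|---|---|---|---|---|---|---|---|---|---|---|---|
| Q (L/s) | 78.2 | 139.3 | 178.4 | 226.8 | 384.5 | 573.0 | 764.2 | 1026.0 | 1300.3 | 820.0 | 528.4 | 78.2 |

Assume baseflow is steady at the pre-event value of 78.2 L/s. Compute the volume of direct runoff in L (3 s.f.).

V ≈ 4.64 × 10^6 L

Direct-runoff ordinates (Q − Q_b): 0.0, 61.1, 100.2, 148.6, 306.3, 494.8, 686.0, 947.8, 1222.1, 741.8, 450.2, 0.0 L/s.
ΣQ_DR = 5159 L/s.
With Δt = 0.25 h = 900 s, V = ΣQ_DR · Δt = 5159 × 900 = 4.64 × 10^6 L.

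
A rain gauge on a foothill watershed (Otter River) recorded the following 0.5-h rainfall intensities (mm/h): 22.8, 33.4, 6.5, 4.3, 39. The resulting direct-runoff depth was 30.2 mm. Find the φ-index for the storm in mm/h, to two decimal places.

φ ≈ 11.60 mm/h

Only the 3 blocks with intensity above φ contribute runoff: 22.8, 33.4, 39 mm/h.
Σ(I−φ)·Δt = d  ⇒  (22.8+33.4+39 − 3φ)·0.5 = 30.2
φ = (95.20 − 30.2/0.5) / 3 = 11.60 mm/h.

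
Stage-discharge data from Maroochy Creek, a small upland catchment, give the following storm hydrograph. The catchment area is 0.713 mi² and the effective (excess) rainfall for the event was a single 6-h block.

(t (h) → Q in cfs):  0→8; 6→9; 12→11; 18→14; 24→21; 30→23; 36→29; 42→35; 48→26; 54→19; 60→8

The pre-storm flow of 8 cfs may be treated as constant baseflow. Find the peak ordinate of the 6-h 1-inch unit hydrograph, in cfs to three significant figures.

U_p ≈ 18.0 cfs

Direct runoff: 0.0, 1.0, 3.0, 6.0, 13.0, 15.0, 21.0, 27.0, 18.0, 11.0, 0.0 cfs; ΣQ_DR = 115.0 cfs, peak = 27.0 cfs.
Runoff depth d = ΣQ_DR·Δt / A = 115.0 × 21600 / (0.713 mi²) = 1.500 in.
The 1-inch UH is the DRH scaled by (1 in)/d, so U_p = 27.0 × 1/1.500 = 18.0 cfs.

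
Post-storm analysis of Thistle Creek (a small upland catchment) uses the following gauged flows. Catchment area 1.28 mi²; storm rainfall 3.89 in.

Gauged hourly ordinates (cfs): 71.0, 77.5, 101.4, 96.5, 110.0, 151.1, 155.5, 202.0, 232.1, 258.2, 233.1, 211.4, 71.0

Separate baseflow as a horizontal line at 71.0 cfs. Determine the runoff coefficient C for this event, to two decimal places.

ΣQ_DR = 1048 cfs; V = ΣQ_DR·Δt = 3.772 × 10^6 ft³.
Runoff depth d = V / A = 1.268 in.
C = d / P = 1.268 / 3.89 = 0.33.

C ≈ 0.33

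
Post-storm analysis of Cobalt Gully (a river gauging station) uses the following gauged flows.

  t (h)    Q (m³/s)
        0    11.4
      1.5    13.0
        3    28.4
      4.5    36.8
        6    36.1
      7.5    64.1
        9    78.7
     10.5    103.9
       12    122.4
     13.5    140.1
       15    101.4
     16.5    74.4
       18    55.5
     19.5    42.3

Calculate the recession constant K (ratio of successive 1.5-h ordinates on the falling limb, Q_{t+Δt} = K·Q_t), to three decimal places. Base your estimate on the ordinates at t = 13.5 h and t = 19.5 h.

K ≈ 0.741

Using the recession-limb readings at t = 13.5 h and t = 19.5 h: Q falls from 140.1 to 42.3 m³/s over 4 intervals.
K = (Q₂/Q₁)^(1/4) = (42.3/140.1)^(1/4) = 0.741.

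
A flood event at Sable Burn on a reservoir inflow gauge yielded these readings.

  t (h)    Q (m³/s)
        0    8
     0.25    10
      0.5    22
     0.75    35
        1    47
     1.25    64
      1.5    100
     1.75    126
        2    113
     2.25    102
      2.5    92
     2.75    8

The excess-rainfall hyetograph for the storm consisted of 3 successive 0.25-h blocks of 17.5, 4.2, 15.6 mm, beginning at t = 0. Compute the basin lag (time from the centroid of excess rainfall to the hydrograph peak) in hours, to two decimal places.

t_L ≈ 1.39 h

Centroid of excess rainfall: t_c = Σ P_i·t̄_i / ΣP_i = 0.3623 h (block centres at 0.125, 0.375, 0.625 h).
Hydrograph peak occurs at t = 1.75 h, so basin lag t_L = 1.75 − 0.3623 = 1.39 h.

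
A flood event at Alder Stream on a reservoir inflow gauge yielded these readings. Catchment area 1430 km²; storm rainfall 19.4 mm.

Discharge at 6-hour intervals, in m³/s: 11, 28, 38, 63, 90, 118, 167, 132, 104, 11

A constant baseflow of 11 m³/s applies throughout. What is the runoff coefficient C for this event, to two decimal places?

ΣQ_DR = 652.0 m³/s; V = ΣQ_DR·Δt = 1.408 × 10^7 m³.
Runoff depth d = V / A = 9.848 mm.
C = d / P = 9.848 / 19.4 = 0.51.

C ≈ 0.51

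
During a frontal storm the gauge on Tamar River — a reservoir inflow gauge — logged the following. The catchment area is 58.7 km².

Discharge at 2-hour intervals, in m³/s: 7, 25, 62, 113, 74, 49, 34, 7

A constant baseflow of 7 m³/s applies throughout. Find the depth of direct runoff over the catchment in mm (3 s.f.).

d ≈ 38.6 mm

Direct runoff: 0.0, 18.0, 55.0, 106.0, 67.0, 42.0, 27.0, 0.0 m³/s; ΣQ_DR = 315.0 m³/s.
V = ΣQ_DR · Δt = 315.0 × 7200 s = 2.268 × 10^6 m³.
Over A = 58.7 km², depth = V / A = 38.6 mm.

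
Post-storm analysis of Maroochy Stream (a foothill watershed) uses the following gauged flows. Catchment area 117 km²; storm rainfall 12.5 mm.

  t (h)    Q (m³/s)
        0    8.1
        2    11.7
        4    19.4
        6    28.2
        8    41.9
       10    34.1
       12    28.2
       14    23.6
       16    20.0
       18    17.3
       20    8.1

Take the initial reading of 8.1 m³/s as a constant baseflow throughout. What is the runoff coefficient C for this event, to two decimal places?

ΣQ_DR = 151.5 m³/s; V = ΣQ_DR·Δt = 1.091 × 10^6 m³.
Runoff depth d = V / A = 9.323 mm.
C = d / P = 9.323 / 12.5 = 0.75.

C ≈ 0.75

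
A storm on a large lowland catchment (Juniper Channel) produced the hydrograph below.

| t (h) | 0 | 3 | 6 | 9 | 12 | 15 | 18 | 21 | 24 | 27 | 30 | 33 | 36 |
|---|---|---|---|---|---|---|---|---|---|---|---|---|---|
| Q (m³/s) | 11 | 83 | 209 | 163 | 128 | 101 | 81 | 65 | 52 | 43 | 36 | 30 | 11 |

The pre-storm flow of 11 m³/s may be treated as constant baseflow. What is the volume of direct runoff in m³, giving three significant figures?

V ≈ 9.40 × 10^6 m³

Direct-runoff ordinates (Q − Q_b): 0.0, 72.0, 198.0, 152.0, 117.0, 90.0, 70.0, 54.0, 41.0, 32.0, 25.0, 19.0, 0.0 m³/s.
ΣQ_DR = 870.0 m³/s.
With Δt = 3 h = 10800 s, V = ΣQ_DR · Δt = 870.0 × 10800 = 9.40 × 10^6 m³.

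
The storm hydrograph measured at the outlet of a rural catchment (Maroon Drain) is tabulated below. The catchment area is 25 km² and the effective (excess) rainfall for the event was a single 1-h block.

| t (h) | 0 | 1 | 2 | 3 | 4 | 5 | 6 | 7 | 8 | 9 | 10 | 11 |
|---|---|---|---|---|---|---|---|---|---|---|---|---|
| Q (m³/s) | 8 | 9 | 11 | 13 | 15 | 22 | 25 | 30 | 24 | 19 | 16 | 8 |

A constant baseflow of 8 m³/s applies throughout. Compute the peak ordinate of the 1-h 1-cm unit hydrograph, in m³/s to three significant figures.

U_p ≈ 14.7 m³/s

Direct runoff: 0.0, 1.0, 3.0, 5.0, 7.0, 14.0, 17.0, 22.0, 16.0, 11.0, 8.0, 0.0 m³/s; ΣQ_DR = 104.0 m³/s, peak = 22.0 m³/s.
Runoff depth d = ΣQ_DR·Δt / A = 104.0 × 3600 / (25 km²) = 14.98 mm.
The 1-cm UH is the DRH scaled by (10 mm)/d, so U_p = 22.0 × 10/14.98 = 14.7 m³/s.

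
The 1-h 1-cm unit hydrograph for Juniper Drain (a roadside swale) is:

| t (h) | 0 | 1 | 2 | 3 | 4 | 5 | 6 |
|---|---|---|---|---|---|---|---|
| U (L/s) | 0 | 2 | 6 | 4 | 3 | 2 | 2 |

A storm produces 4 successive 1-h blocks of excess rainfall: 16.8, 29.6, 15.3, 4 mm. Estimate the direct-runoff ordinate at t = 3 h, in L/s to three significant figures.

By discrete convolution, Q_j = Σ (P_i / 10 mm) · U_{j−i}.
At t = 3 h (j=3): Q = (16.8/10)·4 + (29.6/10)·6 + (15.3/10)·2 + (4/10)·0 = 27.5 L/s.

Q ≈ 27.5 L/s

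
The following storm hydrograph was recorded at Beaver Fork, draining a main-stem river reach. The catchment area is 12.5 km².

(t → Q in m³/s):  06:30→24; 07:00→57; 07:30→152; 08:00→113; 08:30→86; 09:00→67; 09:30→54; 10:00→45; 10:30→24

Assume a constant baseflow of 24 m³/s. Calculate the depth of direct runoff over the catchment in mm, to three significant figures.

d ≈ 58.5 mm

Direct runoff: 0.0, 33.0, 128.0, 89.0, 62.0, 43.0, 30.0, 21.0, 0.0 m³/s; ΣQ_DR = 406.0 m³/s.
V = ΣQ_DR · Δt = 406.0 × 1800 s = 7.308 × 10^5 m³.
Over A = 12.5 km², depth = V / A = 58.5 mm.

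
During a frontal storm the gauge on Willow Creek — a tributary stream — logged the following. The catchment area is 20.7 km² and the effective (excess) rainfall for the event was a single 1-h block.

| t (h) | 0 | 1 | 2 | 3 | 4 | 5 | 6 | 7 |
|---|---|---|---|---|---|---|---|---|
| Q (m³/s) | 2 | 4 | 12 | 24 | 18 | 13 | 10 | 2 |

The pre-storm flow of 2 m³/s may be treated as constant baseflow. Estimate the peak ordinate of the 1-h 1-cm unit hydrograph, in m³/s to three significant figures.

U_p ≈ 18.3 m³/s

Direct runoff: 0.0, 2.0, 10.0, 22.0, 16.0, 11.0, 8.0, 0.0 m³/s; ΣQ_DR = 69.00 m³/s, peak = 22.0 m³/s.
Runoff depth d = ΣQ_DR·Δt / A = 69.00 × 3600 / (20.7 km²) = 12.00 mm.
The 1-cm UH is the DRH scaled by (10 mm)/d, so U_p = 22.0 × 10/12.00 = 18.3 m³/s.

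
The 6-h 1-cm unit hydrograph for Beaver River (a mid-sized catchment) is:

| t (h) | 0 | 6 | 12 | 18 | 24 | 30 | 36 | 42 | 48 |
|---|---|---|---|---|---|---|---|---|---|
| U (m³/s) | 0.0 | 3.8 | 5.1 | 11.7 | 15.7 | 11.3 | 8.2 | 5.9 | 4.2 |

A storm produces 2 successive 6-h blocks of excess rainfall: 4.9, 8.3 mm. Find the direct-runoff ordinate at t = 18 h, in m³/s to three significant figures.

By discrete convolution, Q_j = Σ (P_i / 10 mm) · U_{j−i}.
At t = 18 h (j=3): Q = (4.9/10)·11.7 + (8.3/10)·5.1 = 9.97 m³/s.

Q ≈ 9.97 m³/s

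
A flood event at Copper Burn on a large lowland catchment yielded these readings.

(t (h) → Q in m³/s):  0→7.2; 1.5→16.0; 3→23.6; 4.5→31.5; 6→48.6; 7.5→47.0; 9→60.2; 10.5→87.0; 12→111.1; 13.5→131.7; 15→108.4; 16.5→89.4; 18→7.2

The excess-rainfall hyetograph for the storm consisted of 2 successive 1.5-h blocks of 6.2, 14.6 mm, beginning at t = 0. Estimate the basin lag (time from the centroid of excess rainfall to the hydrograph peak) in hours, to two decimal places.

Centroid of excess rainfall: t_c = Σ P_i·t̄_i / ΣP_i = 1.8029 h (block centres at 0.75, 2.25 h).
Hydrograph peak occurs at t = 13.5 h, so basin lag t_L = 13.5 − 1.8029 = 11.70 h.

t_L ≈ 11.70 h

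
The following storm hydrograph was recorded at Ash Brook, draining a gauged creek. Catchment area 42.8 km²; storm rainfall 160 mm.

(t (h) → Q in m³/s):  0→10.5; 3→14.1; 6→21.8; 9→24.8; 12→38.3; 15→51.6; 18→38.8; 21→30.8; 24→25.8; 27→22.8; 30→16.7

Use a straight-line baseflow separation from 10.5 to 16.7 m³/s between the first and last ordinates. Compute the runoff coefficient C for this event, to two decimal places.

ΣQ_DR = 146.4 m³/s; V = ΣQ_DR·Δt = 1.581 × 10^6 m³.
Runoff depth d = V / A = 36.94 mm.
C = d / P = 36.94 / 160 = 0.23.

C ≈ 0.23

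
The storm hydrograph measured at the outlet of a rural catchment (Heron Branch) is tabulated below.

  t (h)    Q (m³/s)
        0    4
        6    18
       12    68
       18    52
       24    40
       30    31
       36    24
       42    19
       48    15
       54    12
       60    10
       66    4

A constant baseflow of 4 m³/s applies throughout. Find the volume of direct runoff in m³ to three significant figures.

V ≈ 5.38 × 10^6 m³

Direct-runoff ordinates (Q − Q_b): 0.0, 14.0, 64.0, 48.0, 36.0, 27.0, 20.0, 15.0, 11.0, 8.0, 6.0, 0.0 m³/s.
ΣQ_DR = 249.0 m³/s.
With Δt = 6 h = 21600 s, V = ΣQ_DR · Δt = 249.0 × 21600 = 5.38 × 10^6 m³.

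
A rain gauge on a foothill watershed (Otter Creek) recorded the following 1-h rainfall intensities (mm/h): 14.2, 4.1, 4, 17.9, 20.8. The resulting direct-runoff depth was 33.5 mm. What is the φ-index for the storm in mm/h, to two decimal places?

Only the 3 blocks with intensity above φ contribute runoff: 14.2, 17.9, 20.8 mm/h.
Σ(I−φ)·Δt = d  ⇒  (14.2+17.9+20.8 − 3φ)·1 = 33.5
φ = (52.90 − 33.5/1) / 3 = 6.47 mm/h.

φ ≈ 6.47 mm/h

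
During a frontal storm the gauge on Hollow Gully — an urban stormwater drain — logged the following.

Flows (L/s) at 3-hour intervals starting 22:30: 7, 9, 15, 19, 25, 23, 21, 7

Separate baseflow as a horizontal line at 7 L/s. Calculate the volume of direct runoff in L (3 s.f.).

Direct-runoff ordinates (Q − Q_b): 0.0, 2.0, 8.0, 12.0, 18.0, 16.0, 14.0, 0.0 L/s.
ΣQ_DR = 70.00 L/s.
With Δt = 3 h = 10800 s, V = ΣQ_DR · Δt = 70.00 × 10800 = 7.56 × 10^5 L.

V ≈ 7.56 × 10^5 L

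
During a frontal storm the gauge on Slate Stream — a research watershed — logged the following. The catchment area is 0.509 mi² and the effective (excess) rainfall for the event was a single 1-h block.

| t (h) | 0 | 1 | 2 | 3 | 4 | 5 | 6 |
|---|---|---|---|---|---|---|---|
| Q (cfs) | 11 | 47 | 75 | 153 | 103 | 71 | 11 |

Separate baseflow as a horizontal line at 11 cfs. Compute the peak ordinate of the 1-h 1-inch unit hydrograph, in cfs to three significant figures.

Direct runoff: 0.0, 36.0, 64.0, 142.0, 92.0, 60.0, 0.0 cfs; ΣQ_DR = 394.0 cfs, peak = 142.0 cfs.
Runoff depth d = ΣQ_DR·Δt / A = 394.0 × 3600 / (0.509 mi²) = 1.199 in.
The 1-inch UH is the DRH scaled by (1 in)/d, so U_p = 142.0 × 1/1.199 = 118 cfs.

U_p ≈ 118 cfs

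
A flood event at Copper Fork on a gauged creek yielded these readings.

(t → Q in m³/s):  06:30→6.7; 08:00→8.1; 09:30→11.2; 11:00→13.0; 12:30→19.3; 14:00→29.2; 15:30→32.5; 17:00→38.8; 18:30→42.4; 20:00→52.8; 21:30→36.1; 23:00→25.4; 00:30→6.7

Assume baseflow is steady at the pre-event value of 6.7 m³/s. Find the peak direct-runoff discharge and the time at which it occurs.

Subtracting baseflow gives direct-runoff ordinates: 0.0, 1.4, 4.5, 6.3, 12.6, 22.5, 25.8, 32.1, 35.7, 46.1, 29.4, 18.7, 0.0 m³/s.
The maximum is 46.1 m³/s, occurring at the reading for t = 20:00.

Q_p = 46.1 m³/s at t = 20:00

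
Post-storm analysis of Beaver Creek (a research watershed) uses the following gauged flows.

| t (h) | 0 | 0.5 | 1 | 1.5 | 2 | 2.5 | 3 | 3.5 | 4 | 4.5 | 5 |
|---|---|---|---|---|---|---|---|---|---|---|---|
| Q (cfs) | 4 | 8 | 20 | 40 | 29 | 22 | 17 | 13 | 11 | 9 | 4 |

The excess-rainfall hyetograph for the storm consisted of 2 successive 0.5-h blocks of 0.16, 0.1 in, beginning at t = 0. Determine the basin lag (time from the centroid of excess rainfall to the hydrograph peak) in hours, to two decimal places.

t_L ≈ 1.06 h

Centroid of excess rainfall: t_c = Σ P_i·t̄_i / ΣP_i = 0.4423 h (block centres at 0.25, 0.75 h).
Hydrograph peak occurs at t = 1.5 h, so basin lag t_L = 1.5 − 0.4423 = 1.06 h.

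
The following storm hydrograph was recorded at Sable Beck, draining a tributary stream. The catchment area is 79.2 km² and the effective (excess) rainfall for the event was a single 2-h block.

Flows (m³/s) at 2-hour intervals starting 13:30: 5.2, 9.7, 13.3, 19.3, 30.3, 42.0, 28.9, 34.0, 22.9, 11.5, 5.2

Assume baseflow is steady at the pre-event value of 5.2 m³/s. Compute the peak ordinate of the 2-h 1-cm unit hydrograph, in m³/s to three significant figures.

Direct runoff: 0.0, 4.5, 8.1, 14.1, 25.1, 36.8, 23.7, 28.8, 17.7, 6.3, 0.0 m³/s; ΣQ_DR = 165.1 m³/s, peak = 36.8 m³/s.
Runoff depth d = ΣQ_DR·Δt / A = 165.1 × 7200 / (79.2 km²) = 15.01 mm.
The 1-cm UH is the DRH scaled by (10 mm)/d, so U_p = 36.8 × 10/15.01 = 24.5 m³/s.

U_p ≈ 24.5 m³/s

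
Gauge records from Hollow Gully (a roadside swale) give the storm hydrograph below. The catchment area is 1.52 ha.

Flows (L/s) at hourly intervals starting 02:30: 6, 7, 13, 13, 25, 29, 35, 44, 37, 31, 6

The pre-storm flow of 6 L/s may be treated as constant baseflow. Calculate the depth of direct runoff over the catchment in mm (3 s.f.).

Direct runoff: 0.0, 1.0, 7.0, 7.0, 19.0, 23.0, 29.0, 38.0, 31.0, 25.0, 0.0 L/s; ΣQ_DR = 180.0 L/s.
V = ΣQ_DR · Δt = 180.0 × 3600 s = 6.480 × 10^5 L.
Over A = 1.52 ha, depth = V / A = 42.6 mm.

d ≈ 42.6 mm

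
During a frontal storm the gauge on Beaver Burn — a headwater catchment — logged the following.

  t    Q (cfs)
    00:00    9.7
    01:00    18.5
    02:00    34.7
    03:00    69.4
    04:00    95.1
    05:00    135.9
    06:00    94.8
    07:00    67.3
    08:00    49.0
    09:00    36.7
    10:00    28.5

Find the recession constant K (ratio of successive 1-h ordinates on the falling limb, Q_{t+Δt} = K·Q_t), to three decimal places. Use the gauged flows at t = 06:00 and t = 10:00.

Using the recession-limb readings at t = 06:00 and t = 10:00: Q falls from 94.8 to 28.5 cfs over 4 intervals.
K = (Q₂/Q₁)^(1/4) = (28.5/94.8)^(1/4) = 0.740.

K ≈ 0.740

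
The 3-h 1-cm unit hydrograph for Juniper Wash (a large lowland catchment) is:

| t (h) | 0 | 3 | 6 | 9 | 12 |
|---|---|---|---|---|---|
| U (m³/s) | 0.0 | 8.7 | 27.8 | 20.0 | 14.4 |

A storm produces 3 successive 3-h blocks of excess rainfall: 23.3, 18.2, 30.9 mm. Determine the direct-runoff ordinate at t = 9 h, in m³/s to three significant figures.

By discrete convolution, Q_j = Σ (P_i / 10 mm) · U_{j−i}.
At t = 9 h (j=3): Q = (23.3/10)·20.0 + (18.2/10)·27.8 + (30.9/10)·8.7 = 124 m³/s.

Q ≈ 124 m³/s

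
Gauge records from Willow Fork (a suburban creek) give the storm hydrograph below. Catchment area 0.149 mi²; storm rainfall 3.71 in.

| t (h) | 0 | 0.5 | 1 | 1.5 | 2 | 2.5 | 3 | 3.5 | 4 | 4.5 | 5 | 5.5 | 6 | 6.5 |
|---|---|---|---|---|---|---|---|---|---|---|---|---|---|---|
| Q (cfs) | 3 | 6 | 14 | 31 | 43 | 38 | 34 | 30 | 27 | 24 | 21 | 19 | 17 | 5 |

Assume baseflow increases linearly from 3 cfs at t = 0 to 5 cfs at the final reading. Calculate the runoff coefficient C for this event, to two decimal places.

ΣQ_DR = 256.0 cfs; V = ΣQ_DR·Δt = 4.608 × 10^5 ft³.
Runoff depth d = V / A = 1.331 in.
C = d / P = 1.331 / 3.71 = 0.36.

C ≈ 0.36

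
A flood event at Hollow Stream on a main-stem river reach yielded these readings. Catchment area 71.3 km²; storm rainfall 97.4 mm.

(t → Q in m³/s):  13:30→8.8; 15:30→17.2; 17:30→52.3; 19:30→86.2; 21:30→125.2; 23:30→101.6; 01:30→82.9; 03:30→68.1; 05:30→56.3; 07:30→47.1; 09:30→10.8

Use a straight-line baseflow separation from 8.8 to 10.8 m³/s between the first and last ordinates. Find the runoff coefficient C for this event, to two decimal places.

ΣQ_DR = 548.7 m³/s; V = ΣQ_DR·Δt = 3.951 × 10^6 m³.
Runoff depth d = V / A = 55.41 mm.
C = d / P = 55.41 / 97.4 = 0.57.

C ≈ 0.57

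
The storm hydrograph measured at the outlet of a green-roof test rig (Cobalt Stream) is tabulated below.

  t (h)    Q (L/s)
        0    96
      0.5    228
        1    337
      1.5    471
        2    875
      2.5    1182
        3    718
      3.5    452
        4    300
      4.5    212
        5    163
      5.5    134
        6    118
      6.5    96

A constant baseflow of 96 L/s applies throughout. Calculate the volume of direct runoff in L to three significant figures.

Direct-runoff ordinates (Q − Q_b): 0.0, 132.0, 241.0, 375.0, 779.0, 1086.0, 622.0, 356.0, 204.0, 116.0, 67.0, 38.0, 22.0, 0.0 L/s.
ΣQ_DR = 4038 L/s.
With Δt = 0.5 h = 1800 s, V = ΣQ_DR · Δt = 4038 × 1800 = 7.27 × 10^6 L.

V ≈ 7.27 × 10^6 L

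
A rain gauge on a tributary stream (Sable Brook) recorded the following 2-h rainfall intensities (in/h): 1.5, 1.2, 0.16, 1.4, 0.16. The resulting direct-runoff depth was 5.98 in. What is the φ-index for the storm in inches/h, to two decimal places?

Only the 3 blocks with intensity above φ contribute runoff: 1.5, 1.2, 1.4 in/h.
Σ(I−φ)·Δt = d  ⇒  (1.5+1.2+1.4 − 3φ)·2 = 5.98
φ = (4.100 − 5.98/2) / 3 = 0.37 in/h.

φ ≈ 0.37 in/h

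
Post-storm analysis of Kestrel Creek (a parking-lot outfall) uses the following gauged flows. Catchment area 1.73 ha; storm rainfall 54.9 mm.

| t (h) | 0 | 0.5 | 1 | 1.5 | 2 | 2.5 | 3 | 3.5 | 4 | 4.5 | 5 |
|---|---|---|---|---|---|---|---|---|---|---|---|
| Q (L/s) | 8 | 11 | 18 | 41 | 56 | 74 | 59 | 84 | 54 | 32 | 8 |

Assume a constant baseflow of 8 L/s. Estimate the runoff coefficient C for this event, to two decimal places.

C ≈ 0.68

ΣQ_DR = 357.0 L/s; V = ΣQ_DR·Δt = 6.426 × 10^5 L.
Runoff depth d = V / A = 37.14 mm.
C = d / P = 37.14 / 54.9 = 0.68.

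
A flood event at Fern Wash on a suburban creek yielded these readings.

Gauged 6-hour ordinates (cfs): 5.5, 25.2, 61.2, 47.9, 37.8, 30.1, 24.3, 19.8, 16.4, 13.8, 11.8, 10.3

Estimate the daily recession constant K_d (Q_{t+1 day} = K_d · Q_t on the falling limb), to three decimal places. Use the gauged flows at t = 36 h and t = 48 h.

K_d ≈ 0.455

Between t = 36 h and t = 48 h the flow falls from 24.3 to 16.4 cfs over 2×6 h = 12 h.
Per-interval ratio K = (16.4/24.3)^(1/2) = 0.8215; K_d = K^(24/6) = 0.455.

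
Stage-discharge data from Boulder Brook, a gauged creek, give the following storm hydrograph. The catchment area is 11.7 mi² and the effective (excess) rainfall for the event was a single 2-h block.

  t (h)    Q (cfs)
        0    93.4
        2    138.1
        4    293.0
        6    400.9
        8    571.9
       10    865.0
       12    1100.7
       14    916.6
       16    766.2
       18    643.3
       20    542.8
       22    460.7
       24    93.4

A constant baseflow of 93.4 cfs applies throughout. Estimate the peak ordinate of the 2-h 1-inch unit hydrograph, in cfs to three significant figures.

Direct runoff: 0.0, 44.7, 199.6, 307.5, 478.5, 771.6, 1007.3, 823.2, 672.8, 549.9, 449.4, 367.3, 0.0 cfs; ΣQ_DR = 5672 cfs, peak = 1007.3 cfs.
Runoff depth d = ΣQ_DR·Δt / A = 5672 × 7200 / (11.7 mi²) = 1.502 in.
The 1-inch UH is the DRH scaled by (1 in)/d, so U_p = 1007.3 × 1/1.502 = 670 cfs.

U_p ≈ 670 cfs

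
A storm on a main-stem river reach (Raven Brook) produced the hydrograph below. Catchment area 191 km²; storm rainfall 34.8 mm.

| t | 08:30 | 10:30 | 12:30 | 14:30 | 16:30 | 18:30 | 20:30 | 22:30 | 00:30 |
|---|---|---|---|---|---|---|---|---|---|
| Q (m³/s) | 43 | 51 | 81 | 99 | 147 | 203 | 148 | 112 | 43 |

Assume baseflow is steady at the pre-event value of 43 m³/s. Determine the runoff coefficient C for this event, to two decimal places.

ΣQ_DR = 540.0 m³/s; V = ΣQ_DR·Δt = 3.888 × 10^6 m³.
Runoff depth d = V / A = 20.36 mm.
C = d / P = 20.36 / 34.8 = 0.58.

C ≈ 0.58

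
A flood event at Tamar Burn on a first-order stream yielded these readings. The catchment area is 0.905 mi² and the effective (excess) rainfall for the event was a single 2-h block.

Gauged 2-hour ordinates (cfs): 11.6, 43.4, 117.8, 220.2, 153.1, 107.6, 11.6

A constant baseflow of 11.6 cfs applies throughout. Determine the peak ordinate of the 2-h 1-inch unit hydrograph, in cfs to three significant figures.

U_p ≈ 104 cfs

Direct runoff: 0.0, 31.8, 106.2, 208.6, 141.5, 96.0, 0.0 cfs; ΣQ_DR = 584.1 cfs, peak = 208.6 cfs.
Runoff depth d = ΣQ_DR·Δt / A = 584.1 × 7200 / (0.905 mi²) = 2.000 in.
The 1-inch UH is the DRH scaled by (1 in)/d, so U_p = 208.6 × 1/2.000 = 104 cfs.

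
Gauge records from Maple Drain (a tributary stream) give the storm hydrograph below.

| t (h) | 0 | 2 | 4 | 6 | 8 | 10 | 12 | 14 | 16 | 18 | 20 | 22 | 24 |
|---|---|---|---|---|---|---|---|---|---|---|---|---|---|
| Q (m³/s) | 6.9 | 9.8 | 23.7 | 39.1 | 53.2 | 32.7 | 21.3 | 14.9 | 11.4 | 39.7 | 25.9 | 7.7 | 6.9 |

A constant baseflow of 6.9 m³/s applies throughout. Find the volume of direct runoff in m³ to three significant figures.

Direct-runoff ordinates (Q − Q_b): 0.0, 2.9, 16.8, 32.2, 46.3, 25.8, 14.4, 8.0, 4.5, 32.8, 19.0, 0.8, 0.0 m³/s.
ΣQ_DR = 203.5 m³/s.
With Δt = 2 h = 7200 s, V = ΣQ_DR · Δt = 203.5 × 7200 = 1.47 × 10^6 m³.

V ≈ 1.47 × 10^6 m³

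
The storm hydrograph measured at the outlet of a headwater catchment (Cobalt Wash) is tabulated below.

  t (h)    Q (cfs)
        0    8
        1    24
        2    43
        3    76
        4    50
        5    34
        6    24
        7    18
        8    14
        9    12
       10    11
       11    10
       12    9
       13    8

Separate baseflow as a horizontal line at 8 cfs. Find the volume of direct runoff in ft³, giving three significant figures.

Direct-runoff ordinates (Q − Q_b): 0.0, 16.0, 35.0, 68.0, 42.0, 26.0, 16.0, 10.0, 6.0, 4.0, 3.0, 2.0, 1.0, 0.0 cfs.
ΣQ_DR = 229.0 cfs.
With Δt = 1 h = 3600 s, V = ΣQ_DR · Δt = 229.0 × 3600 = 8.24 × 10^5 ft³.

V ≈ 8.24 × 10^5 ft³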